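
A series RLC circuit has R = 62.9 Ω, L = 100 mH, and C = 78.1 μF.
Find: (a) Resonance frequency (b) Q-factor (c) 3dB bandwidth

Step 1 — Resonance condition Im(Z)=0 gives ω₀ = 1/√(LC).
Step 2 — ω₀ = 1/√(0.1·7.81e-05) = 357.8 rad/s.
Step 3 — f₀ = ω₀/(2π) = 56.95 Hz.
Step 4 — Series Q: Q = ω₀L/R = 357.8·0.1/62.9 = 0.5689.
Step 5 — 3dB bandwidth: Δω = ω₀/Q = 629 rad/s; BW = Δω/(2π) = 100.1 Hz.

(a) f₀ = 56.95 Hz  (b) Q = 0.5689  (c) BW = 100.1 Hz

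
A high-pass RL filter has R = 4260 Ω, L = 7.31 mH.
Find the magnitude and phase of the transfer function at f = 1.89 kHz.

Step 1 — Angular frequency: ω = 2π·1890 = 1.188e+04 rad/s.
Step 2 — Transfer function: H(jω) = jωL/(R + jωL).
Step 3 — Numerator jωL = j·86.81; denominator R + jωL = 4260 + j86.81.
Step 4 — H = 0.0004151 + j0.02037.
Step 5 — Magnitude: |H| = 0.02037 (-33.8 dB); phase: φ = 88.8°.

|H| = 0.02037 (-33.8 dB), φ = 88.8°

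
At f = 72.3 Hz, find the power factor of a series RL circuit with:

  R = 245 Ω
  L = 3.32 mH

Step 1 — Angular frequency: ω = 2π·f = 2π·72.3 = 454.3 rad/s.
Step 2 — Component impedances:
  R: Z = R = 245 Ω
  L: Z = jωL = j·454.3·0.00332 = 0 + j1.508 Ω
Step 3 — Series combination: Z_total = R + L = 245 + j1.508 Ω = 245∠0.4° Ω.
Step 4 — Power factor: PF = cos(φ) = Re(Z)/|Z| = 245/245 = 1.
Step 5 — Type: Im(Z) = 1.508 ⇒ lagging (phase φ = 0.4°).

PF = 1 (lagging, φ = 0.4°)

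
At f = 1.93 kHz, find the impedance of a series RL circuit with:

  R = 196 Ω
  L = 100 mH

Step 1 — Angular frequency: ω = 2π·f = 2π·1930 = 1.213e+04 rad/s.
Step 2 — Component impedances:
  R: Z = R = 196 Ω
  L: Z = jωL = j·1.213e+04·0.1 = 0 + j1213 Ω
Step 3 — Series combination: Z_total = R + L = 196 + j1213 Ω = 1228∠80.8° Ω.

Z = 196 + j1213 Ω = 1228∠80.8° Ω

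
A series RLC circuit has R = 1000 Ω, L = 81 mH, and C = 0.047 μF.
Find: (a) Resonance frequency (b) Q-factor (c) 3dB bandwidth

Step 1 — Resonance condition Im(Z)=0 gives ω₀ = 1/√(LC).
Step 2 — ω₀ = 1/√(0.081·4.7e-08) = 1.621e+04 rad/s.
Step 3 — f₀ = ω₀/(2π) = 2579 Hz.
Step 4 — Series Q: Q = ω₀L/R = 1.621e+04·0.081/1000 = 1.313.
Step 5 — 3dB bandwidth: Δω = ω₀/Q = 1.235e+04 rad/s; BW = Δω/(2π) = 1965 Hz.

(a) f₀ = 2579 Hz  (b) Q = 1.313  (c) BW = 1965 Hz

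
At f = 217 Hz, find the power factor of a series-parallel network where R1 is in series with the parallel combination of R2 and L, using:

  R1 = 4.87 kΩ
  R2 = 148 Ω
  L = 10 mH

Step 1 — Angular frequency: ω = 2π·f = 2π·217 = 1363 rad/s.
Step 2 — Component impedances:
  R1: Z = R = 4870 Ω
  R2: Z = R = 148 Ω
  L: Z = jωL = j·1363·0.01 = 0 + j13.63 Ω
Step 3 — Parallel branch: R2 || L = 1/(1/R2 + 1/L) = 1.246 + j13.52 Ω.
Step 4 — Series with R1: Z_total = R1 + (R2 || L) = 4871 + j13.52 Ω = 4871∠0.2° Ω.
Step 5 — Power factor: PF = cos(φ) = Re(Z)/|Z| = 4871/4871 = 1.
Step 6 — Type: Im(Z) = 13.52 ⇒ lagging (phase φ = 0.2°).

PF = 1 (lagging, φ = 0.2°)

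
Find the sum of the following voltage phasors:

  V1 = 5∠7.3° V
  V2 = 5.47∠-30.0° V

Step 1 — Convert each phasor to rectangular form:
  V1 = 5·(cos(7.3°) + j·sin(7.3°)) = 4.959 + j0.6353 V
  V2 = 5.47·(cos(-30.0°) + j·sin(-30.0°)) = 4.737 - j2.735 V
Step 2 — Sum components: V_total = 9.697 - j2.1 V.
Step 3 — Convert to polar: |V_total| = 9.921 V, ∠V_total = -12.2°.

V_total = 9.921∠-12.2° V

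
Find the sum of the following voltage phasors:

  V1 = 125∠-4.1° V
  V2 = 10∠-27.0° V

Step 1 — Convert each phasor to rectangular form:
  V1 = 125·(cos(-4.1°) + j·sin(-4.1°)) = 124.7 - j8.937 V
  V2 = 10·(cos(-27.0°) + j·sin(-27.0°)) = 8.91 - j4.54 V
Step 2 — Sum components: V_total = 133.6 - j13.48 V.
Step 3 — Convert to polar: |V_total| = 134.3 V, ∠V_total = -5.8°.

V_total = 134.3∠-5.8° V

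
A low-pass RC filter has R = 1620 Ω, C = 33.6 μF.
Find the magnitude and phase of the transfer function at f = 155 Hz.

Step 1 — Angular frequency: ω = 2π·155 = 973.9 rad/s.
Step 2 — Transfer function: H(jω) = 1/(1 + jωRC).
Step 3 — Denominator: 1 + jωRC = 1 + j·973.9·1620·3.36e-05 = 1 + j53.01.
Step 4 — H = 0.0003557 - j0.01886.
Step 5 — Magnitude: |H| = 0.01886 (-34.5 dB); phase: φ = -88.9°.

|H| = 0.01886 (-34.5 dB), φ = -88.9°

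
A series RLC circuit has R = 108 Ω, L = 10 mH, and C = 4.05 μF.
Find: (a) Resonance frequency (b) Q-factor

Step 1 — Resonance condition Im(Z)=0 gives ω₀ = 1/√(LC).
Step 2 — ω₀ = 1/√(0.01·4.05e-06) = 4969 rad/s.
Step 3 — f₀ = ω₀/(2π) = 790.8 Hz.
Step 4 — Series Q: Q = ω₀L/R = 4969·0.01/108 = 0.4601.

(a) f₀ = 790.8 Hz  (b) Q = 0.4601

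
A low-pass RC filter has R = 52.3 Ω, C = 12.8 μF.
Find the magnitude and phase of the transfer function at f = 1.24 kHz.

Step 1 — Angular frequency: ω = 2π·1240 = 7791 rad/s.
Step 2 — Transfer function: H(jω) = 1/(1 + jωRC).
Step 3 — Denominator: 1 + jωRC = 1 + j·7791·52.3·1.28e-05 = 1 + j5.216.
Step 4 — H = 0.03546 - j0.1849.
Step 5 — Magnitude: |H| = 0.1883 (-14.5 dB); phase: φ = -79.1°.

|H| = 0.1883 (-14.5 dB), φ = -79.1°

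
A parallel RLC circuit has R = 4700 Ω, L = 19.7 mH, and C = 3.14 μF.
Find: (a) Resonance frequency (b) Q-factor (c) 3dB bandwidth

Step 1 — Resonance: ω₀ = 1/√(LC) = 1/√(0.0197·3.14e-06) = 4021 rad/s.
Step 2 — f₀ = ω₀/(2π) = 639.9 Hz.
Step 3 — Parallel Q: Q = R/(ω₀L) = 4700/(4021·0.0197) = 59.34.
Step 4 — Bandwidth: Δω = ω₀/Q = 67.76 rad/s; BW = Δω/(2π) = 10.78 Hz.

(a) f₀ = 639.9 Hz  (b) Q = 59.34  (c) BW = 10.78 Hz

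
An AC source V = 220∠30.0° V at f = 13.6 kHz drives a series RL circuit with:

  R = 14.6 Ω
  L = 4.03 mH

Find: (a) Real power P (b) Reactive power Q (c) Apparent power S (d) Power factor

Step 1 — Angular frequency: ω = 2π·f = 2π·1.36e+04 = 8.545e+04 rad/s.
Step 2 — Component impedances:
  R: Z = R = 14.6 Ω
  L: Z = jωL = j·8.545e+04·0.00403 = 0 + j344.4 Ω
Step 3 — Series combination: Z_total = R + L = 14.6 + j344.4 Ω = 344.7∠87.6° Ω.
Step 4 — Source phasor: V = 220∠30.0° V = 190.5 + j110 V.
Step 5 — Current: I = V / Z = 0.3423 - j0.5387 A = 0.6383∠-57.6° A.
Step 6 — Complex power: S = V·I* = 5.948 + j140.3 VA.
Step 7 — Real power: P = Re(S) = 5.948 W.
Step 8 — Reactive power: Q = Im(S) = 140.3 VAR.
Step 9 — Apparent power: |S| = 140.4 VA.
Step 10 — Power factor: PF = P/|S| = 0.04236 (lagging).

(a) P = 5.948 W  (b) Q = 140.3 VAR  (c) S = 140.4 VA  (d) PF = 0.04236 (lagging)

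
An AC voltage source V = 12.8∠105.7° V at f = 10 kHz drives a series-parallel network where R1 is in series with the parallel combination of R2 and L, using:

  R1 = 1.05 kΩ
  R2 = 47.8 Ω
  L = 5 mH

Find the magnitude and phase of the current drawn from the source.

Step 1 — Angular frequency: ω = 2π·f = 2π·1e+04 = 6.283e+04 rad/s.
Step 2 — Component impedances:
  R1: Z = R = 1050 Ω
  R2: Z = R = 47.8 Ω
  L: Z = jωL = j·6.283e+04·0.005 = 0 + j314.2 Ω
Step 3 — Parallel branch: R2 || L = 1/(1/R2 + 1/L) = 46.72 + j7.108 Ω.
Step 4 — Series with R1: Z_total = R1 + (R2 || L) = 1097 + j7.108 Ω = 1097∠0.4° Ω.
Step 5 — Source phasor: V = 12.8∠105.7° V = -3.464 + j12.32 V.
Step 6 — Ohm's law: I = V / Z_total = (-3.464 + j12.32) / (1097 + j7.108) = -0.003085 + j0.01126 A.
Step 7 — Convert to polar: |I| = 0.01167 A, ∠I = 105.3°.

I = 0.01167∠105.3° A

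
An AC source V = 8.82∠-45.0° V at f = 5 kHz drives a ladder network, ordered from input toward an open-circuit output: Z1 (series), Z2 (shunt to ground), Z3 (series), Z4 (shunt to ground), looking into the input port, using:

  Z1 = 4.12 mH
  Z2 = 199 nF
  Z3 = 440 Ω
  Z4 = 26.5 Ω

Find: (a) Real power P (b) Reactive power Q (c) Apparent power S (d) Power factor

Step 1 — Angular frequency: ω = 2π·f = 2π·5000 = 3.142e+04 rad/s.
Step 2 — Component impedances:
  Z1: Z = jωL = j·3.142e+04·0.00412 = 0 + j129.4 Ω
  Z2: Z = 1/(jωC) = -j/(ω·C) = 0 - j160 Ω
  Z3: Z = R = 440 Ω
  Z4: Z = R = 26.5 Ω
Step 3 — Ladder network (open output): work backward from the far end, alternating series and parallel combinations. Z_in = 49.08 - j13.69 Ω = 50.95∠-15.6° Ω.
Step 4 — Source phasor: V = 8.82∠-45.0° V = 6.237 - j6.237 V.
Step 5 — Current: I = V / Z = 0.1508 - j0.085 A = 0.1731∠-29.4° A.
Step 6 — Complex power: S = V·I* = 1.471 - j0.4104 VA.
Step 7 — Real power: P = Re(S) = 1.471 W.
Step 8 — Reactive power: Q = Im(S) = -0.4104 VAR.
Step 9 — Apparent power: |S| = 1.527 VA.
Step 10 — Power factor: PF = P/|S| = 0.9632 (leading).

(a) P = 1.471 W  (b) Q = -0.4104 VAR  (c) S = 1.527 VA  (d) PF = 0.9632 (leading)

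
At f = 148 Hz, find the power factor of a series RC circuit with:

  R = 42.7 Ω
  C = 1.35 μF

Step 1 — Angular frequency: ω = 2π·f = 2π·148 = 929.9 rad/s.
Step 2 — Component impedances:
  R: Z = R = 42.7 Ω
  C: Z = 1/(jωC) = -j/(ω·C) = 0 - j796.6 Ω
Step 3 — Series combination: Z_total = R + C = 42.7 - j796.6 Ω = 797.7∠-86.9° Ω.
Step 4 — Power factor: PF = cos(φ) = Re(Z)/|Z| = 42.7/797.7 = 0.05353.
Step 5 — Type: Im(Z) = -796.6 ⇒ leading (phase φ = -86.9°).

PF = 0.05353 (leading, φ = -86.9°)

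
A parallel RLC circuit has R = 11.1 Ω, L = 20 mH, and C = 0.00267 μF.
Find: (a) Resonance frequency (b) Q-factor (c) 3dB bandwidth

Step 1 — Resonance: ω₀ = 1/√(LC) = 1/√(0.02·2.67e-09) = 1.368e+05 rad/s.
Step 2 — f₀ = ω₀/(2π) = 2.178e+04 Hz.
Step 3 — Parallel Q: Q = R/(ω₀L) = 11.1/(1.368e+05·0.02) = 0.004056.
Step 4 — Bandwidth: Δω = ω₀/Q = 3.374e+07 rad/s; BW = Δω/(2π) = 5.37e+06 Hz.

(a) f₀ = 2.178e+04 Hz  (b) Q = 0.004056  (c) BW = 5.37e+06 Hz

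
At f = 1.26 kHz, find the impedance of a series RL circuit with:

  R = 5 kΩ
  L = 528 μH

Step 1 — Angular frequency: ω = 2π·f = 2π·1260 = 7917 rad/s.
Step 2 — Component impedances:
  R: Z = R = 5000 Ω
  L: Z = jωL = j·7917·0.000528 = 0 + j4.18 Ω
Step 3 — Series combination: Z_total = R + L = 5000 + j4.18 Ω = 5000∠0.0° Ω.

Z = 5000 + j4.18 Ω = 5000∠0.0° Ω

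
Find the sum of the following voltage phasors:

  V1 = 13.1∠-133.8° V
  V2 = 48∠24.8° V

Step 1 — Convert each phasor to rectangular form:
  V1 = 13.1·(cos(-133.8°) + j·sin(-133.8°)) = -9.067 - j9.455 V
  V2 = 48·(cos(24.8°) + j·sin(24.8°)) = 43.57 + j20.13 V
Step 2 — Sum components: V_total = 34.51 + j10.68 V.
Step 3 — Convert to polar: |V_total| = 36.12 V, ∠V_total = 17.2°.

V_total = 36.12∠17.2° V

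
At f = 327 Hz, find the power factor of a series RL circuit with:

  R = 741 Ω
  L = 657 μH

Step 1 — Angular frequency: ω = 2π·f = 2π·327 = 2055 rad/s.
Step 2 — Component impedances:
  R: Z = R = 741 Ω
  L: Z = jωL = j·2055·0.000657 = 0 + j1.35 Ω
Step 3 — Series combination: Z_total = R + L = 741 + j1.35 Ω = 741∠0.1° Ω.
Step 4 — Power factor: PF = cos(φ) = Re(Z)/|Z| = 741/741 = 1.
Step 5 — Type: Im(Z) = 1.35 ⇒ lagging (phase φ = 0.1°).

PF = 1 (lagging, φ = 0.1°)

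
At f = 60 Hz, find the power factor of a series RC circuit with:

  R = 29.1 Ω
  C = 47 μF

Step 1 — Angular frequency: ω = 2π·f = 2π·60 = 377 rad/s.
Step 2 — Component impedances:
  R: Z = R = 29.1 Ω
  C: Z = 1/(jωC) = -j/(ω·C) = 0 - j56.44 Ω
Step 3 — Series combination: Z_total = R + C = 29.1 - j56.44 Ω = 63.5∠-62.7° Ω.
Step 4 — Power factor: PF = cos(φ) = Re(Z)/|Z| = 29.1/63.5 = 0.4583.
Step 5 — Type: Im(Z) = -56.44 ⇒ leading (phase φ = -62.7°).

PF = 0.4583 (leading, φ = -62.7°)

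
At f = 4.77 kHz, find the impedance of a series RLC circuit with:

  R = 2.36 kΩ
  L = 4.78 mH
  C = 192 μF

Step 1 — Angular frequency: ω = 2π·f = 2π·4770 = 2.997e+04 rad/s.
Step 2 — Component impedances:
  R: Z = R = 2360 Ω
  L: Z = jωL = j·2.997e+04·0.00478 = 0 + j143.3 Ω
  C: Z = 1/(jωC) = -j/(ω·C) = 0 - j0.1738 Ω
Step 3 — Series combination: Z_total = R + L + C = 2360 + j143.1 Ω = 2364∠3.5° Ω.

Z = 2360 + j143.1 Ω = 2364∠3.5° Ω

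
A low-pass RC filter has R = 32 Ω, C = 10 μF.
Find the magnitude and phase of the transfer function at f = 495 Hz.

Step 1 — Angular frequency: ω = 2π·495 = 3110 rad/s.
Step 2 — Transfer function: H(jω) = 1/(1 + jωRC).
Step 3 — Denominator: 1 + jωRC = 1 + j·3110·32·1e-05 = 1 + j0.9953.
Step 4 — H = 0.5024 - j0.5.
Step 5 — Magnitude: |H| = 0.7088 (-3.0 dB); phase: φ = -44.9°.

|H| = 0.7088 (-3.0 dB), φ = -44.9°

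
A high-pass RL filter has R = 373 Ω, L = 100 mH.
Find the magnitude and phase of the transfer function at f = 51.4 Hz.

Step 1 — Angular frequency: ω = 2π·51.4 = 323 rad/s.
Step 2 — Transfer function: H(jω) = jωL/(R + jωL).
Step 3 — Numerator jωL = j·32.3; denominator R + jωL = 373 + j32.3.
Step 4 — H = 0.007441 + j0.08594.
Step 5 — Magnitude: |H| = 0.08626 (-21.3 dB); phase: φ = 85.1°.

|H| = 0.08626 (-21.3 dB), φ = 85.1°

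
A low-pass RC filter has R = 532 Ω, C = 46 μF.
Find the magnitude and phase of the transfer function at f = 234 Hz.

Step 1 — Angular frequency: ω = 2π·234 = 1470 rad/s.
Step 2 — Transfer function: H(jω) = 1/(1 + jωRC).
Step 3 — Denominator: 1 + jωRC = 1 + j·1470·532·4.6e-05 = 1 + j35.98.
Step 4 — H = 0.0007719 - j0.02777.
Step 5 — Magnitude: |H| = 0.02778 (-31.1 dB); phase: φ = -88.4°.

|H| = 0.02778 (-31.1 dB), φ = -88.4°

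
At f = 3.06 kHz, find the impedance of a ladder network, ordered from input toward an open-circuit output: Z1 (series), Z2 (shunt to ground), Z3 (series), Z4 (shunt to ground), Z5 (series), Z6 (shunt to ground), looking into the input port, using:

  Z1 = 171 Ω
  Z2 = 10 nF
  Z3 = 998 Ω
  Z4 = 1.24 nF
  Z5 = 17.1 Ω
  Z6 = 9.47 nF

Step 1 — Angular frequency: ω = 2π·f = 2π·3060 = 1.923e+04 rad/s.
Step 2 — Component impedances:
  Z1: Z = R = 171 Ω
  Z2: Z = 1/(jωC) = -j/(ω·C) = 0 - j5201 Ω
  Z3: Z = R = 998 Ω
  Z4: Z = 1/(jωC) = -j/(ω·C) = 0 - j4.194e+04 Ω
  Z5: Z = R = 17.1 Ω
  Z6: Z = 1/(jωC) = -j/(ω·C) = 0 - j5492 Ω
Step 3 — Ladder network (open output): work backward from the far end, alternating series and parallel combinations. Z_in = 438.8 - j2538 Ω = 2576∠-80.2° Ω.

Z = 438.8 - j2538 Ω = 2576∠-80.2° Ω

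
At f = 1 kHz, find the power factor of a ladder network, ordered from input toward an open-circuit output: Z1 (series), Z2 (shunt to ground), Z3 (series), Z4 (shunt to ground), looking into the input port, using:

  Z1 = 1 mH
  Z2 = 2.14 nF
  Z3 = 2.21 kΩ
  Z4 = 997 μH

Step 1 — Angular frequency: ω = 2π·f = 2π·1000 = 6283 rad/s.
Step 2 — Component impedances:
  Z1: Z = jωL = j·6283·0.001 = 0 + j6.283 Ω
  Z2: Z = 1/(jωC) = -j/(ω·C) = 0 - j7.437e+04 Ω
  Z3: Z = R = 2210 Ω
  Z4: Z = jωL = j·6283·0.000997 = 0 + j6.264 Ω
Step 3 — Ladder network (open output): work backward from the far end, alternating series and parallel combinations. Z_in = 2208 - j53.08 Ω = 2209∠-1.4° Ω.
Step 4 — Power factor: PF = cos(φ) = Re(Z)/|Z| = 2208.4/2209.1 = 0.9997.
Step 5 — Type: Im(Z) = -53.08 ⇒ leading (phase φ = -1.4°).

PF = 0.9997 (leading, φ = -1.4°)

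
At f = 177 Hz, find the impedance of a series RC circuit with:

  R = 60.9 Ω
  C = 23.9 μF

Step 1 — Angular frequency: ω = 2π·f = 2π·177 = 1112 rad/s.
Step 2 — Component impedances:
  R: Z = R = 60.9 Ω
  C: Z = 1/(jωC) = -j/(ω·C) = 0 - j37.62 Ω
Step 3 — Series combination: Z_total = R + C = 60.9 - j37.62 Ω = 71.58∠-31.7° Ω.

Z = 60.9 - j37.62 Ω = 71.58∠-31.7° Ω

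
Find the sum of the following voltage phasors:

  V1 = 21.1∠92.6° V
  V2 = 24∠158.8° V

Step 1 — Convert each phasor to rectangular form:
  V1 = 21.1·(cos(92.6°) + j·sin(92.6°)) = -0.9572 + j21.08 V
  V2 = 24·(cos(158.8°) + j·sin(158.8°)) = -22.38 + j8.679 V
Step 2 — Sum components: V_total = -23.33 + j29.76 V.
Step 3 — Convert to polar: |V_total| = 37.81 V, ∠V_total = 128.1°.

V_total = 37.81∠128.1° V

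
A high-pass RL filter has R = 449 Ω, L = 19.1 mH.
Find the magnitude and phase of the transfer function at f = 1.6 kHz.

Step 1 — Angular frequency: ω = 2π·1600 = 1.005e+04 rad/s.
Step 2 — Transfer function: H(jω) = jωL/(R + jωL).
Step 3 — Numerator jωL = j·192; denominator R + jωL = 449 + j192.
Step 4 — H = 0.1546 + j0.3615.
Step 5 — Magnitude: |H| = 0.3932 (-8.1 dB); phase: φ = 66.8°.

|H| = 0.3932 (-8.1 dB), φ = 66.8°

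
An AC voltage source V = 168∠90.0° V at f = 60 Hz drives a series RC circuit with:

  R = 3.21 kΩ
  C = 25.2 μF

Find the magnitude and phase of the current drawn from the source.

Step 1 — Angular frequency: ω = 2π·f = 2π·60 = 377 rad/s.
Step 2 — Component impedances:
  R: Z = R = 3210 Ω
  C: Z = 1/(jωC) = -j/(ω·C) = 0 - j105.3 Ω
Step 3 — Series combination: Z_total = R + C = 3210 - j105.3 Ω = 3212∠-1.9° Ω.
Step 4 — Source phasor: V = 168∠90.0° V = 0 + j168 V.
Step 5 — Ohm's law: I = V / Z_total = (0 + j168) / (3210 - j105.3) = -0.001714 + j0.05228 A.
Step 6 — Convert to polar: |I| = 0.05231 A, ∠I = 91.9°.

I = 0.05231∠91.9° A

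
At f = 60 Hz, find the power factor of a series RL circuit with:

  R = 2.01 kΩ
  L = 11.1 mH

Step 1 — Angular frequency: ω = 2π·f = 2π·60 = 377 rad/s.
Step 2 — Component impedances:
  R: Z = R = 2010 Ω
  L: Z = jωL = j·377·0.0111 = 0 + j4.185 Ω
Step 3 — Series combination: Z_total = R + L = 2010 + j4.185 Ω = 2010∠0.1° Ω.
Step 4 — Power factor: PF = cos(φ) = Re(Z)/|Z| = 2010/2010 = 1.
Step 5 — Type: Im(Z) = 4.185 ⇒ lagging (phase φ = 0.1°).

PF = 1 (lagging, φ = 0.1°)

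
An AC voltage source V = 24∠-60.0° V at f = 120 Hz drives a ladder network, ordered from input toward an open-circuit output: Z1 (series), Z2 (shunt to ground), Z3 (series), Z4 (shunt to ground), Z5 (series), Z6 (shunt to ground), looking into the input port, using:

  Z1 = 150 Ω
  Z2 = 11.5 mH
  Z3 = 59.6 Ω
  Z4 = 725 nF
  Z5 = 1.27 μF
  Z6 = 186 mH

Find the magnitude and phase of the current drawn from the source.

Step 1 — Angular frequency: ω = 2π·f = 2π·120 = 754 rad/s.
Step 2 — Component impedances:
  Z1: Z = R = 150 Ω
  Z2: Z = jωL = j·754·0.0115 = 0 + j8.671 Ω
  Z3: Z = R = 59.6 Ω
  Z4: Z = 1/(jωC) = -j/(ω·C) = 0 - j1829 Ω
  Z5: Z = 1/(jωC) = -j/(ω·C) = 0 - j1044 Ω
  Z6: Z = jωL = j·754·0.186 = 0 + j140.2 Ω
Step 3 — Ladder network (open output): work backward from the far end, alternating series and parallel combinations. Z_in = 150 + j8.796 Ω = 150.3∠3.4° Ω.
Step 4 — Source phasor: V = 24∠-60.0° V = 12 - j20.78 V.
Step 5 — Ohm's law: I = V / Z_total = (12 - j20.78) / (150 + j8.796) = 0.07162 - j0.1428 A.
Step 6 — Convert to polar: |I| = 0.1597 A, ∠I = -63.4°.

I = 0.1597∠-63.4° A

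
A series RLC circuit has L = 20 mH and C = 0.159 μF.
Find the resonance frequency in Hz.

Step 1 — Resonance condition Im(Z)=0 gives ω₀ = 1/√(LC).
Step 2 — ω₀ = 1/√(0.02·1.59e-07) = 1.773e+04 rad/s.
Step 3 — f₀ = ω₀/(2π) = 2822 Hz.

f₀ = 2822 Hz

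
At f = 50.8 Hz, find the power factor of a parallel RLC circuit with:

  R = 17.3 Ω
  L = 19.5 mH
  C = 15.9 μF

Step 1 — Angular frequency: ω = 2π·f = 2π·50.8 = 319.2 rad/s.
Step 2 — Component impedances:
  R: Z = R = 17.3 Ω
  L: Z = jωL = j·319.2·0.0195 = 0 + j6.224 Ω
  C: Z = 1/(jωC) = -j/(ω·C) = 0 - j197 Ω
Step 3 — Parallel combination: 1/Z_total = 1/R + 1/L + 1/C; Z_total = 2.098 + j5.648 Ω = 6.025∠69.6° Ω.
Step 4 — Power factor: PF = cos(φ) = Re(Z)/|Z| = 2.0982/6.0248 = 0.3483.
Step 5 — Type: Im(Z) = 5.648 ⇒ lagging (phase φ = 69.6°).

PF = 0.3483 (lagging, φ = 69.6°)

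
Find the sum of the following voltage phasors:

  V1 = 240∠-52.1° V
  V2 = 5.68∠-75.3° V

Step 1 — Convert each phasor to rectangular form:
  V1 = 240·(cos(-52.1°) + j·sin(-52.1°)) = 147.4 - j189.4 V
  V2 = 5.68·(cos(-75.3°) + j·sin(-75.3°)) = 1.441 - j5.494 V
Step 2 — Sum components: V_total = 148.9 - j194.9 V.
Step 3 — Convert to polar: |V_total| = 245.2 V, ∠V_total = -52.6°.

V_total = 245.2∠-52.6° V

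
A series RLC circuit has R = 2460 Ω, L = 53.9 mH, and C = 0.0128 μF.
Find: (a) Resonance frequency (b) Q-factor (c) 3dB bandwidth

Step 1 — Resonance condition Im(Z)=0 gives ω₀ = 1/√(LC).
Step 2 — ω₀ = 1/√(0.0539·1.28e-08) = 3.807e+04 rad/s.
Step 3 — f₀ = ω₀/(2π) = 6059 Hz.
Step 4 — Series Q: Q = ω₀L/R = 3.807e+04·0.0539/2460 = 0.8342.
Step 5 — 3dB bandwidth: Δω = ω₀/Q = 4.564e+04 rad/s; BW = Δω/(2π) = 7264 Hz.

(a) f₀ = 6059 Hz  (b) Q = 0.8342  (c) BW = 7264 Hz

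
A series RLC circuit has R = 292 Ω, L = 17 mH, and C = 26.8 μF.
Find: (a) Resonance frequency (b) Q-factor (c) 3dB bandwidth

Step 1 — Resonance: ω₀ = 1/√(LC) = 1/√(0.017·2.68e-05) = 1482 rad/s.
Step 2 — f₀ = ω₀/(2π) = 235.8 Hz.
Step 3 — Series Q: Q = ω₀L/R = 1482·0.017/292 = 0.08625.
Step 4 — Bandwidth: Δω = ω₀/Q = 1.718e+04 rad/s; BW = Δω/(2π) = 2734 Hz.

(a) f₀ = 235.8 Hz  (b) Q = 0.08625  (c) BW = 2734 Hz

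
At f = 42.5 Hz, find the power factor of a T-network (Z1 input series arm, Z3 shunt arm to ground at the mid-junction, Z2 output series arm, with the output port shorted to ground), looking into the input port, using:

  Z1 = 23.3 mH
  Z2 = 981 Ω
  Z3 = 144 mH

Step 1 — Angular frequency: ω = 2π·f = 2π·42.5 = 267 rad/s.
Step 2 — Component impedances:
  Z1: Z = jωL = j·267·0.0233 = 0 + j6.222 Ω
  Z2: Z = R = 981 Ω
  Z3: Z = jωL = j·267·0.144 = 0 + j38.45 Ω
Step 3 — With the output port shorted to ground, the output series arm Z2 runs from the junction to ground; the shunt arm Z3 also runs from the junction to ground. They appear in parallel: Z3 || Z2 = 1.505 + j38.39 Ω.
Step 4 — Series with input arm Z1: Z_in = Z1 + (Z3 || Z2) = 1.505 + j44.62 Ω = 44.64∠88.1° Ω.
Step 5 — Power factor: PF = cos(φ) = Re(Z)/|Z| = 1.505/44.64 = 0.03371.
Step 6 — Type: Im(Z) = 44.62 ⇒ lagging (phase φ = 88.1°).

PF = 0.03371 (lagging, φ = 88.1°)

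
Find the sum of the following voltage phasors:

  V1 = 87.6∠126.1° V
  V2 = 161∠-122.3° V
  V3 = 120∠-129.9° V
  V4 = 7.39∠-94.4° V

Step 1 — Convert each phasor to rectangular form:
  V1 = 87.6·(cos(126.1°) + j·sin(126.1°)) = -51.61 + j70.78 V
  V2 = 161·(cos(-122.3°) + j·sin(-122.3°)) = -86.03 - j136.1 V
  V3 = 120·(cos(-129.9°) + j·sin(-129.9°)) = -76.97 - j92.06 V
  V4 = 7.39·(cos(-94.4°) + j·sin(-94.4°)) = -0.567 - j7.368 V
Step 2 — Sum components: V_total = -215.2 - j164.7 V.
Step 3 — Convert to polar: |V_total| = 271 V, ∠V_total = -142.6°.

V_total = 271∠-142.6° V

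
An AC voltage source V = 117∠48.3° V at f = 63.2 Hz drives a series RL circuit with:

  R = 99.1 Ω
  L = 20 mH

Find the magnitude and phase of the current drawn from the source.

Step 1 — Angular frequency: ω = 2π·f = 2π·63.2 = 397.1 rad/s.
Step 2 — Component impedances:
  R: Z = R = 99.1 Ω
  L: Z = jωL = j·397.1·0.02 = 0 + j7.942 Ω
Step 3 — Series combination: Z_total = R + L = 99.1 + j7.942 Ω = 99.42∠4.6° Ω.
Step 4 — Source phasor: V = 117∠48.3° V = 77.83 + j87.36 V.
Step 5 — Ohm's law: I = V / Z_total = (77.83 + j87.36) / (99.1 + j7.942) = 0.8506 + j0.8133 A.
Step 6 — Convert to polar: |I| = 1.177 A, ∠I = 43.7°.

I = 1.177∠43.7° A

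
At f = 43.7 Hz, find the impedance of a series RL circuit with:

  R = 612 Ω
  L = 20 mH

Step 1 — Angular frequency: ω = 2π·f = 2π·43.7 = 274.6 rad/s.
Step 2 — Component impedances:
  R: Z = R = 612 Ω
  L: Z = jωL = j·274.6·0.02 = 0 + j5.492 Ω
Step 3 — Series combination: Z_total = R + L = 612 + j5.492 Ω = 612∠0.5° Ω.

Z = 612 + j5.492 Ω = 612∠0.5° Ω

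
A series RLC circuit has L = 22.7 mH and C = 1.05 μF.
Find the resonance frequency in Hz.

Step 1 — Resonance condition Im(Z)=0 gives ω₀ = 1/√(LC).
Step 2 — ω₀ = 1/√(0.0227·1.05e-06) = 6477 rad/s.
Step 3 — f₀ = ω₀/(2π) = 1031 Hz.

f₀ = 1031 Hz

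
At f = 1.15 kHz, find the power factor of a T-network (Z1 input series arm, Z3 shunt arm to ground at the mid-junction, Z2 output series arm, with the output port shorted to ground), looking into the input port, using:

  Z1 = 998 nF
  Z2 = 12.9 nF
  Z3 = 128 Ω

Step 1 — Angular frequency: ω = 2π·f = 2π·1150 = 7226 rad/s.
Step 2 — Component impedances:
  Z1: Z = 1/(jωC) = -j/(ω·C) = 0 - j138.7 Ω
  Z2: Z = 1/(jωC) = -j/(ω·C) = 0 - j1.073e+04 Ω
  Z3: Z = R = 128 Ω
Step 3 — With the output port shorted to ground, the output series arm Z2 runs from the junction to ground; the shunt arm Z3 also runs from the junction to ground. They appear in parallel: Z3 || Z2 = 128 - j1.527 Ω.
Step 4 — Series with input arm Z1: Z_in = Z1 + (Z3 || Z2) = 128 - j140.2 Ω = 189.8∠-47.6° Ω.
Step 5 — Power factor: PF = cos(φ) = Re(Z)/|Z| = 127.98/189.83 = 0.6742.
Step 6 — Type: Im(Z) = -140.2 ⇒ leading (phase φ = -47.6°).

PF = 0.6742 (leading, φ = -47.6°)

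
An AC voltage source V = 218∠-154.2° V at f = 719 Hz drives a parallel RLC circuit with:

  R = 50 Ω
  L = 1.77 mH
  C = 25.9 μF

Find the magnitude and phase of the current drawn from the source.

Step 1 — Angular frequency: ω = 2π·f = 2π·719 = 4518 rad/s.
Step 2 — Component impedances:
  R: Z = R = 50 Ω
  L: Z = jωL = j·4518·0.00177 = 0 + j7.996 Ω
  C: Z = 1/(jωC) = -j/(ω·C) = 0 - j8.547 Ω
Step 3 — Parallel combination: 1/Z_total = 1/R + 1/L + 1/C; Z_total = 43.02 + j17.33 Ω = 46.38∠21.9° Ω.
Step 4 — Source phasor: V = 218∠-154.2° V = -196.3 - j94.88 V.
Step 5 — Ohm's law: I = V / Z_total = (-196.3 - j94.88) / (43.02 + j17.33) = -4.69 - j0.3169 A.
Step 6 — Convert to polar: |I| = 4.7 A, ∠I = -176.1°.

I = 4.7∠-176.1° A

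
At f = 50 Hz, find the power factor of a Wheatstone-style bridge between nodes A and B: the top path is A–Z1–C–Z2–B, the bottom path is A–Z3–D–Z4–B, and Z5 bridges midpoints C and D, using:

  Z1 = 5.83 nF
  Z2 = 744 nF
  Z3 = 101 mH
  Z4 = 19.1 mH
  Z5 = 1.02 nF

Step 1 — Angular frequency: ω = 2π·f = 2π·50 = 314.2 rad/s.
Step 2 — Component impedances:
  Z1: Z = 1/(jωC) = -j/(ω·C) = 0 - j5.46e+05 Ω
  Z2: Z = 1/(jωC) = -j/(ω·C) = 0 - j4278 Ω
  Z3: Z = jωL = j·314.2·0.101 = 0 + j31.73 Ω
  Z4: Z = jωL = j·314.2·0.0191 = 0 + j6 Ω
  Z5: Z = 1/(jωC) = -j/(ω·C) = 0 - j3.121e+06 Ω
Step 3 — Bridge requires nodal analysis (the Z5 bridge couples midpoints C and D, so the two paths cannot be reduced to a simple series/parallel combination). Setting node B to ground and injecting 1 A at node A, the 3-node admittance system at A, C, D solves to V_A = Z_AB = 0 + j37.73 Ω = 37.73∠90.0° Ω.
Step 4 — Power factor: PF = cos(φ) = Re(Z)/|Z| = 0/37.73 = 0.
Step 5 — Type: Im(Z) = 37.73 ⇒ lagging (phase φ = 90.0°).

PF = 0 (lagging, φ = 90.0°)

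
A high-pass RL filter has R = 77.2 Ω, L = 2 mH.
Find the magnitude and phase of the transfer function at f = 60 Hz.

Step 1 — Angular frequency: ω = 2π·60 = 377 rad/s.
Step 2 — Transfer function: H(jω) = jωL/(R + jωL).
Step 3 — Numerator jωL = j·0.754; denominator R + jωL = 77.2 + j0.754.
Step 4 — H = 9.538e-05 + j0.009766.
Step 5 — Magnitude: |H| = 0.009766 (-40.2 dB); phase: φ = 89.4°.

|H| = 0.009766 (-40.2 dB), φ = 89.4°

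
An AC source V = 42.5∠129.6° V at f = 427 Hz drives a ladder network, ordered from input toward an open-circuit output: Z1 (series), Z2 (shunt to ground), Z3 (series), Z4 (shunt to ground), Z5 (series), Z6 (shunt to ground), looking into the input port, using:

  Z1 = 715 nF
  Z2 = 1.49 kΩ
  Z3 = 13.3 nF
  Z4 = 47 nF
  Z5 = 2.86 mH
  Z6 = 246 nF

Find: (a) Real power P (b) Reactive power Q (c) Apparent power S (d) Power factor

Step 1 — Angular frequency: ω = 2π·f = 2π·427 = 2683 rad/s.
Step 2 — Component impedances:
  Z1: Z = 1/(jωC) = -j/(ω·C) = 0 - j521.3 Ω
  Z2: Z = R = 1490 Ω
  Z3: Z = 1/(jωC) = -j/(ω·C) = 0 - j2.802e+04 Ω
  Z4: Z = 1/(jωC) = -j/(ω·C) = 0 - j7930 Ω
  Z5: Z = jωL = j·2683·0.00286 = 0 + j7.673 Ω
  Z6: Z = 1/(jωC) = -j/(ω·C) = 0 - j1515 Ω
Step 3 — Ladder network (open output): work backward from the far end, alternating series and parallel combinations. Z_in = 1486 - j596.9 Ω = 1602∠-21.9° Ω.
Step 4 — Source phasor: V = 42.5∠129.6° V = -27.09 + j32.75 V.
Step 5 — Current: I = V / Z = -0.02332 + j0.01267 A = 0.02654∠151.5° A.
Step 6 — Complex power: S = V·I* = 1.047 - j0.4203 VA.
Step 7 — Real power: P = Re(S) = 1.047 W.
Step 8 — Reactive power: Q = Im(S) = -0.4203 VAR.
Step 9 — Apparent power: |S| = 1.128 VA.
Step 10 — Power factor: PF = P/|S| = 0.928 (leading).

(a) P = 1.047 W  (b) Q = -0.4203 VAR  (c) S = 1.128 VA  (d) PF = 0.928 (leading)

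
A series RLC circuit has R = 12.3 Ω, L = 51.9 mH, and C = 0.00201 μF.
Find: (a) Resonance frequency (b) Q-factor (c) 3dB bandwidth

Step 1 — Resonance condition Im(Z)=0 gives ω₀ = 1/√(LC).
Step 2 — ω₀ = 1/√(0.0519·2.01e-09) = 9.791e+04 rad/s.
Step 3 — f₀ = ω₀/(2π) = 1.558e+04 Hz.
Step 4 — Series Q: Q = ω₀L/R = 9.791e+04·0.0519/12.3 = 413.1.
Step 5 — 3dB bandwidth: Δω = ω₀/Q = 237 rad/s; BW = Δω/(2π) = 37.72 Hz.

(a) f₀ = 1.558e+04 Hz  (b) Q = 413.1  (c) BW = 37.72 Hz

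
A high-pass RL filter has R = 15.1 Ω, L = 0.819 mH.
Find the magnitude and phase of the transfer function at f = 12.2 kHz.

Step 1 — Angular frequency: ω = 2π·1.22e+04 = 7.665e+04 rad/s.
Step 2 — Transfer function: H(jω) = jωL/(R + jωL).
Step 3 — Numerator jωL = j·62.78; denominator R + jωL = 15.1 + j62.78.
Step 4 — H = 0.9453 + j0.2274.
Step 5 — Magnitude: |H| = 0.9723 (-0.2 dB); phase: φ = 13.5°.

|H| = 0.9723 (-0.2 dB), φ = 13.5°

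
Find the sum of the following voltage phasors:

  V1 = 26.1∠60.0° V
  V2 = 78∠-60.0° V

Step 1 — Convert each phasor to rectangular form:
  V1 = 26.1·(cos(60.0°) + j·sin(60.0°)) = 13.05 + j22.6 V
  V2 = 78·(cos(-60.0°) + j·sin(-60.0°)) = 39 - j67.55 V
Step 2 — Sum components: V_total = 52.05 - j44.95 V.
Step 3 — Convert to polar: |V_total| = 68.77 V, ∠V_total = -40.8°.

V_total = 68.77∠-40.8° V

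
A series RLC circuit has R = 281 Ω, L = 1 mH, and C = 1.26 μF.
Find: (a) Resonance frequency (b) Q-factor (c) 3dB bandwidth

Step 1 — Resonance: ω₀ = 1/√(LC) = 1/√(0.001·1.26e-06) = 2.817e+04 rad/s.
Step 2 — f₀ = ω₀/(2π) = 4484 Hz.
Step 3 — Series Q: Q = ω₀L/R = 2.817e+04·0.001/281 = 0.1003.
Step 4 — Bandwidth: Δω = ω₀/Q = 2.81e+05 rad/s; BW = Δω/(2π) = 4.472e+04 Hz.

(a) f₀ = 4484 Hz  (b) Q = 0.1003  (c) BW = 4.472e+04 Hz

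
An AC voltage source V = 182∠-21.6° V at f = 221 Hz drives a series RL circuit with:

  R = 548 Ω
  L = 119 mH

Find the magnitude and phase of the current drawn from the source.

Step 1 — Angular frequency: ω = 2π·f = 2π·221 = 1389 rad/s.
Step 2 — Component impedances:
  R: Z = R = 548 Ω
  L: Z = jωL = j·1389·0.119 = 0 + j165.2 Ω
Step 3 — Series combination: Z_total = R + L = 548 + j165.2 Ω = 572.4∠16.8° Ω.
Step 4 — Source phasor: V = 182∠-21.6° V = 169.2 - j67 V.
Step 5 — Ohm's law: I = V / Z_total = (169.2 - j67) / (548 + j165.2) = 0.2493 - j0.1974 A.
Step 6 — Convert to polar: |I| = 0.318 A, ∠I = -38.4°.

I = 0.318∠-38.4° A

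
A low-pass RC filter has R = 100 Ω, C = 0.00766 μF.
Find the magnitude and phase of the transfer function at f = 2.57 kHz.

Step 1 — Angular frequency: ω = 2π·2570 = 1.615e+04 rad/s.
Step 2 — Transfer function: H(jω) = 1/(1 + jωRC).
Step 3 — Denominator: 1 + jωRC = 1 + j·1.615e+04·100·7.66e-09 = 1 + j0.01237.
Step 4 — H = 0.9998 - j0.01237.
Step 5 — Magnitude: |H| = 0.9999 (-0.0 dB); phase: φ = -0.7°.

|H| = 0.9999 (-0.0 dB), φ = -0.7°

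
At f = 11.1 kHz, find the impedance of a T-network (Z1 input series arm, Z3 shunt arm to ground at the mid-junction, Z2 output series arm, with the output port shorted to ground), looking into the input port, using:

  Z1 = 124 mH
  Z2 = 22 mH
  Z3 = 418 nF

Step 1 — Angular frequency: ω = 2π·f = 2π·1.11e+04 = 6.974e+04 rad/s.
Step 2 — Component impedances:
  Z1: Z = jωL = j·6.974e+04·0.124 = 0 + j8648 Ω
  Z2: Z = jωL = j·6.974e+04·0.022 = 0 + j1534 Ω
  Z3: Z = 1/(jωC) = -j/(ω·C) = 0 - j34.3 Ω
Step 3 — With the output port shorted to ground, the output series arm Z2 runs from the junction to ground; the shunt arm Z3 also runs from the junction to ground. They appear in parallel: Z3 || Z2 = 0 - j35.09 Ω.
Step 4 — Series with input arm Z1: Z_in = Z1 + (Z3 || Z2) = 0 + j8613 Ω = 8613∠90.0° Ω.

Z = 0 + j8613 Ω = 8613∠90.0° Ω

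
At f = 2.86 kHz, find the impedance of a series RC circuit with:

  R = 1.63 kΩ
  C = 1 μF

Step 1 — Angular frequency: ω = 2π·f = 2π·2860 = 1.797e+04 rad/s.
Step 2 — Component impedances:
  R: Z = R = 1630 Ω
  C: Z = 1/(jωC) = -j/(ω·C) = 0 - j55.65 Ω
Step 3 — Series combination: Z_total = R + C = 1630 - j55.65 Ω = 1631∠-2.0° Ω.

Z = 1630 - j55.65 Ω = 1631∠-2.0° Ω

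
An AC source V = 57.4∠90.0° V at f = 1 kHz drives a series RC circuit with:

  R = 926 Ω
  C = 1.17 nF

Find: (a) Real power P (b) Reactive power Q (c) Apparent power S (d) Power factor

Step 1 — Angular frequency: ω = 2π·f = 2π·1000 = 6283 rad/s.
Step 2 — Component impedances:
  R: Z = R = 926 Ω
  C: Z = 1/(jωC) = -j/(ω·C) = 0 - j1.36e+05 Ω
Step 3 — Series combination: Z_total = R + C = 926 - j1.36e+05 Ω = 1.36e+05∠-89.6° Ω.
Step 4 — Source phasor: V = 57.4∠90.0° V = 0 + j57.4 V.
Step 5 — Current: I = V / Z = -0.0004219 + j2.872e-06 A = 0.000422∠179.6° A.
Step 6 — Complex power: S = V·I* = 0.0001649 - j0.02422 VA.
Step 7 — Real power: P = Re(S) = 0.0001649 W.
Step 8 — Reactive power: Q = Im(S) = -0.02422 VAR.
Step 9 — Apparent power: |S| = 0.02422 VA.
Step 10 — Power factor: PF = P/|S| = 0.006807 (leading).

(a) P = 0.0001649 W  (b) Q = -0.02422 VAR  (c) S = 0.02422 VA  (d) PF = 0.006807 (leading)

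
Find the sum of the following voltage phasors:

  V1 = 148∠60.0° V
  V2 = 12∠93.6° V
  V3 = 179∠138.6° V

Step 1 — Convert each phasor to rectangular form:
  V1 = 148·(cos(60.0°) + j·sin(60.0°)) = 74 + j128.2 V
  V2 = 12·(cos(93.6°) + j·sin(93.6°)) = -0.7535 + j11.98 V
  V3 = 179·(cos(138.6°) + j·sin(138.6°)) = -134.3 + j118.4 V
Step 2 — Sum components: V_total = -61.02 + j258.5 V.
Step 3 — Convert to polar: |V_total| = 265.6 V, ∠V_total = 103.3°.

V_total = 265.6∠103.3° V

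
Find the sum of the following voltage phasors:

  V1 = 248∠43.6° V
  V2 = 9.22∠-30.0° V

Step 1 — Convert each phasor to rectangular form:
  V1 = 248·(cos(43.6°) + j·sin(43.6°)) = 179.6 + j171 V
  V2 = 9.22·(cos(-30.0°) + j·sin(-30.0°)) = 7.985 - j4.61 V
Step 2 — Sum components: V_total = 187.6 + j166.4 V.
Step 3 — Convert to polar: |V_total| = 250.8 V, ∠V_total = 41.6°.

V_total = 250.8∠41.6° V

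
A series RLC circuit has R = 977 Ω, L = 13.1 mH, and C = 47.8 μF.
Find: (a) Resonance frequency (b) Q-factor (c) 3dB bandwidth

Step 1 — Resonance condition Im(Z)=0 gives ω₀ = 1/√(LC).
Step 2 — ω₀ = 1/√(0.0131·4.78e-05) = 1264 rad/s.
Step 3 — f₀ = ω₀/(2π) = 201.1 Hz.
Step 4 — Series Q: Q = ω₀L/R = 1264·0.0131/977 = 0.01694.
Step 5 — 3dB bandwidth: Δω = ω₀/Q = 7.458e+04 rad/s; BW = Δω/(2π) = 1.187e+04 Hz.

(a) f₀ = 201.1 Hz  (b) Q = 0.01694  (c) BW = 1.187e+04 Hz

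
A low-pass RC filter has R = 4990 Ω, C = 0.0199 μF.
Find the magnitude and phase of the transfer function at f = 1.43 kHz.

Step 1 — Angular frequency: ω = 2π·1430 = 8985 rad/s.
Step 2 — Transfer function: H(jω) = 1/(1 + jωRC).
Step 3 — Denominator: 1 + jωRC = 1 + j·8985·4990·1.99e-08 = 1 + j0.8922.
Step 4 — H = 0.5568 - j0.4968.
Step 5 — Magnitude: |H| = 0.7462 (-2.5 dB); phase: φ = -41.7°.

|H| = 0.7462 (-2.5 dB), φ = -41.7°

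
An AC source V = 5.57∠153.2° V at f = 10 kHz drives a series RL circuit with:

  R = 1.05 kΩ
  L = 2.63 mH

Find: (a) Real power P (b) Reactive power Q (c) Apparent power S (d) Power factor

Step 1 — Angular frequency: ω = 2π·f = 2π·1e+04 = 6.283e+04 rad/s.
Step 2 — Component impedances:
  R: Z = R = 1050 Ω
  L: Z = jωL = j·6.283e+04·0.00263 = 0 + j165.2 Ω
Step 3 — Series combination: Z_total = R + L = 1050 + j165.2 Ω = 1063∠8.9° Ω.
Step 4 — Source phasor: V = 5.57∠153.2° V = -4.972 + j2.511 V.
Step 5 — Current: I = V / Z = -0.004253 + j0.003061 A = 0.00524∠144.3° A.
Step 6 — Complex power: S = V·I* = 0.02883 + j0.004538 VA.
Step 7 — Real power: P = Re(S) = 0.02883 W.
Step 8 — Reactive power: Q = Im(S) = 0.004538 VAR.
Step 9 — Apparent power: |S| = 0.02919 VA.
Step 10 — Power factor: PF = P/|S| = 0.9878 (lagging).

(a) P = 0.02883 W  (b) Q = 0.004538 VAR  (c) S = 0.02919 VA  (d) PF = 0.9878 (lagging)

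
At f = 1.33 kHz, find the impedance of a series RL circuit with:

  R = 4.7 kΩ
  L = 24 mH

Step 1 — Angular frequency: ω = 2π·f = 2π·1330 = 8357 rad/s.
Step 2 — Component impedances:
  R: Z = R = 4700 Ω
  L: Z = jωL = j·8357·0.024 = 0 + j200.6 Ω
Step 3 — Series combination: Z_total = R + L = 4700 + j200.6 Ω = 4704∠2.4° Ω.

Z = 4700 + j200.6 Ω = 4704∠2.4° Ω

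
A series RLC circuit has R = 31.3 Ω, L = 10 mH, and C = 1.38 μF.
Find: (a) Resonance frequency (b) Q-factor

Step 1 — Resonance condition Im(Z)=0 gives ω₀ = 1/√(LC).
Step 2 — ω₀ = 1/√(0.01·1.38e-06) = 8513 rad/s.
Step 3 — f₀ = ω₀/(2π) = 1355 Hz.
Step 4 — Series Q: Q = ω₀L/R = 8513·0.01/31.3 = 2.72.

(a) f₀ = 1355 Hz  (b) Q = 2.72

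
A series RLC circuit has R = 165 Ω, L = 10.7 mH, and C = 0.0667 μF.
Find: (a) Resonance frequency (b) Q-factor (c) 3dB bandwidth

Step 1 — Resonance: ω₀ = 1/√(LC) = 1/√(0.0107·6.67e-08) = 3.743e+04 rad/s.
Step 2 — f₀ = ω₀/(2π) = 5958 Hz.
Step 3 — Series Q: Q = ω₀L/R = 3.743e+04·0.0107/165 = 2.427.
Step 4 — Bandwidth: Δω = ω₀/Q = 1.542e+04 rad/s; BW = Δω/(2π) = 2454 Hz.

(a) f₀ = 5958 Hz  (b) Q = 2.427  (c) BW = 2454 Hz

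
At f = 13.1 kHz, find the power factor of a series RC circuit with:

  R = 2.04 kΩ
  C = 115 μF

Step 1 — Angular frequency: ω = 2π·f = 2π·1.31e+04 = 8.231e+04 rad/s.
Step 2 — Component impedances:
  R: Z = R = 2040 Ω
  C: Z = 1/(jωC) = -j/(ω·C) = 0 - j0.1056 Ω
Step 3 — Series combination: Z_total = R + C = 2040 - j0.1056 Ω = 2040∠-0.0° Ω.
Step 4 — Power factor: PF = cos(φ) = Re(Z)/|Z| = 2040/2040 = 1.
Step 5 — Type: Im(Z) = -0.1056 ⇒ leading (phase φ = -0.0°).

PF = 1 (leading, φ = -0.0°)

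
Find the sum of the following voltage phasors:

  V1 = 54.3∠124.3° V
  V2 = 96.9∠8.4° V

Step 1 — Convert each phasor to rectangular form:
  V1 = 54.3·(cos(124.3°) + j·sin(124.3°)) = -30.6 + j44.86 V
  V2 = 96.9·(cos(8.4°) + j·sin(8.4°)) = 95.86 + j14.16 V
Step 2 — Sum components: V_total = 65.26 + j59.01 V.
Step 3 — Convert to polar: |V_total| = 87.99 V, ∠V_total = 42.1°.

V_total = 87.99∠42.1° V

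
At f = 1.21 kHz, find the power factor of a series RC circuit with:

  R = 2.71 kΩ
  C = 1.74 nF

Step 1 — Angular frequency: ω = 2π·f = 2π·1210 = 7603 rad/s.
Step 2 — Component impedances:
  R: Z = R = 2710 Ω
  C: Z = 1/(jωC) = -j/(ω·C) = 0 - j7.559e+04 Ω
Step 3 — Series combination: Z_total = R + C = 2710 - j7.559e+04 Ω = 7.564e+04∠-87.9° Ω.
Step 4 — Power factor: PF = cos(φ) = Re(Z)/|Z| = 2710/7.564e+04 = 0.03583.
Step 5 — Type: Im(Z) = -7.559e+04 ⇒ leading (phase φ = -87.9°).

PF = 0.03583 (leading, φ = -87.9°)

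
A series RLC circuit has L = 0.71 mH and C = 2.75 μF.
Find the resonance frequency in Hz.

Step 1 — Resonance condition Im(Z)=0 gives ω₀ = 1/√(LC).
Step 2 — ω₀ = 1/√(0.00071·2.75e-06) = 2.263e+04 rad/s.
Step 3 — f₀ = ω₀/(2π) = 3602 Hz.

f₀ = 3602 Hz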